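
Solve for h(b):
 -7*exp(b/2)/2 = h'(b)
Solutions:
 h(b) = C1 - 7*exp(b/2)


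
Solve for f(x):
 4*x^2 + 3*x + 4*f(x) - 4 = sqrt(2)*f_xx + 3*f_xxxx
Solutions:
 f(x) = C1*exp(-2^(3/4)*sqrt(3)*x/3) + C2*exp(2^(3/4)*sqrt(3)*x/3) + C3*sin(2^(1/4)*x) + C4*cos(2^(1/4)*x) - x^2 - 3*x/4 - sqrt(2)/2 + 1


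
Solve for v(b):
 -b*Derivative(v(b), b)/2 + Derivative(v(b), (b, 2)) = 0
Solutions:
 v(b) = C1 + C2*erfi(b/2)


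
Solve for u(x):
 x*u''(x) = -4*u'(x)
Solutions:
 u(x) = C1 + C2/x^3


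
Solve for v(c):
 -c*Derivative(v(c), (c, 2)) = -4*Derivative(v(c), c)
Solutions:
 v(c) = C1 + C2*c^5


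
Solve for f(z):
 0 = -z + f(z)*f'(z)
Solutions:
 f(z) = -sqrt(C1 + z^2)
 f(z) = sqrt(C1 + z^2)


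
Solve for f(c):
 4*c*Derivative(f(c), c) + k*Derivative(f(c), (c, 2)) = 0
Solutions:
 f(c) = C1 + C2*sqrt(k)*erf(sqrt(2)*c*sqrt(1/k))


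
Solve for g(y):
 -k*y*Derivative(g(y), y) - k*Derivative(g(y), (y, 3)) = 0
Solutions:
 g(y) = C1 + Integral(C2*airyai(-y) + C3*airybi(-y), y)


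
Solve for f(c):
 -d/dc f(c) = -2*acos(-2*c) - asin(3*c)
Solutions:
 f(c) = C1 + 2*c*acos(-2*c) + c*asin(3*c) + sqrt(1 - 9*c^2)/3 + sqrt(1 - 4*c^2)


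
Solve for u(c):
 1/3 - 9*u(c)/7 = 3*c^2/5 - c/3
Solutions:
 u(c) = -7*c^2/15 + 7*c/27 + 7/27


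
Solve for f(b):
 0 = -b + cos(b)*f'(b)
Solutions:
 f(b) = C1 + Integral(b/cos(b), b)


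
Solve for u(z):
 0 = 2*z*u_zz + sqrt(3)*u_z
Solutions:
 u(z) = C1 + C2*z^(1 - sqrt(3)/2)


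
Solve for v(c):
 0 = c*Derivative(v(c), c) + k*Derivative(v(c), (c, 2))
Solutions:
 v(c) = C1 + C2*sqrt(k)*erf(sqrt(2)*c*sqrt(1/k)/2)


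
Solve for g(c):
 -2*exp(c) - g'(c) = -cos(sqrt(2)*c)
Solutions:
 g(c) = C1 - 2*exp(c) + sqrt(2)*sin(sqrt(2)*c)/2


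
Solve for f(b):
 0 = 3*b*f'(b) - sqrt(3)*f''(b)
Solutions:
 f(b) = C1 + C2*erfi(sqrt(2)*3^(1/4)*b/2)


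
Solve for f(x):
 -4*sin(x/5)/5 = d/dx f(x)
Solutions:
 f(x) = C1 + 4*cos(x/5)


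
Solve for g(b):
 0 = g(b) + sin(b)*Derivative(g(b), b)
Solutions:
 g(b) = C1*sqrt(cos(b) + 1)/sqrt(cos(b) - 1)


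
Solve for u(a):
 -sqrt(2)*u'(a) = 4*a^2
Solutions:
 u(a) = C1 - 2*sqrt(2)*a^3/3


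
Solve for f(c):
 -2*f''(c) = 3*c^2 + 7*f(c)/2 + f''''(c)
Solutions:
 f(c) = -6*c^2/7 + (C1*sin(2^(3/4)*7^(1/4)*c*cos(atan(sqrt(10)/2)/2)/2) + C2*cos(2^(3/4)*7^(1/4)*c*cos(atan(sqrt(10)/2)/2)/2))*exp(-2^(3/4)*7^(1/4)*c*sin(atan(sqrt(10)/2)/2)/2) + (C3*sin(2^(3/4)*7^(1/4)*c*cos(atan(sqrt(10)/2)/2)/2) + C4*cos(2^(3/4)*7^(1/4)*c*cos(atan(sqrt(10)/2)/2)/2))*exp(2^(3/4)*7^(1/4)*c*sin(atan(sqrt(10)/2)/2)/2) + 48/49


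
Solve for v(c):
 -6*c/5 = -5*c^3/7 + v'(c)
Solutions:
 v(c) = C1 + 5*c^4/28 - 3*c^2/5


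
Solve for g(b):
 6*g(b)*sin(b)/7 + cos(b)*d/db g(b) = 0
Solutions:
 g(b) = C1*cos(b)^(6/7)


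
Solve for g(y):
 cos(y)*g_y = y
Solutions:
 g(y) = C1 + Integral(y/cos(y), y)


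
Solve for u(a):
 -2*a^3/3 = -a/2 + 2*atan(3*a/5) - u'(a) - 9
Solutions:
 u(a) = C1 + a^4/6 - a^2/4 + 2*a*atan(3*a/5) - 9*a - 5*log(9*a^2 + 25)/3


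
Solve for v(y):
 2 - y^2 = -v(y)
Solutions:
 v(y) = y^2 - 2


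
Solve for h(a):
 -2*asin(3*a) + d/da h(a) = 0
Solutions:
 h(a) = C1 + 2*a*asin(3*a) + 2*sqrt(1 - 9*a^2)/3


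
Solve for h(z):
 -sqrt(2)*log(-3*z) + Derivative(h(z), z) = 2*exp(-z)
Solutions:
 h(z) = C1 + sqrt(2)*z*log(-z) + sqrt(2)*z*(-1 + log(3)) - 2*exp(-z)


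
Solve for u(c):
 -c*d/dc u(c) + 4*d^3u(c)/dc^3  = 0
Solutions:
 u(c) = C1 + Integral(C2*airyai(2^(1/3)*c/2) + C3*airybi(2^(1/3)*c/2), c)


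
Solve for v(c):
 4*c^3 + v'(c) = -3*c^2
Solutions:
 v(c) = C1 - c^4 - c^3


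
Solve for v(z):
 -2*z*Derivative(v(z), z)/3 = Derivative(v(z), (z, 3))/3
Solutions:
 v(z) = C1 + Integral(C2*airyai(-2^(1/3)*z) + C3*airybi(-2^(1/3)*z), z)


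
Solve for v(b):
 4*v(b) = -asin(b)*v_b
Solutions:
 v(b) = C1*exp(-4*Integral(1/asin(b), b))


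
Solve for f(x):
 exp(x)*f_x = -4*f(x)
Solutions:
 f(x) = C1*exp(4*exp(-x))


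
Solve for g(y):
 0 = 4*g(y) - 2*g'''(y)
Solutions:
 g(y) = C3*exp(2^(1/3)*y) + (C1*sin(2^(1/3)*sqrt(3)*y/2) + C2*cos(2^(1/3)*sqrt(3)*y/2))*exp(-2^(1/3)*y/2)


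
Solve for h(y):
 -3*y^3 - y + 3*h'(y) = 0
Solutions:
 h(y) = C1 + y^4/4 + y^2/6


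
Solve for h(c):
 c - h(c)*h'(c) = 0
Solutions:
 h(c) = -sqrt(C1 + c^2)
 h(c) = sqrt(C1 + c^2)


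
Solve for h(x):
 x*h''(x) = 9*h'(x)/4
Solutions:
 h(x) = C1 + C2*x^(13/4)


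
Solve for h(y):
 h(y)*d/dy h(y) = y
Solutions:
 h(y) = -sqrt(C1 + y^2)
 h(y) = sqrt(C1 + y^2)


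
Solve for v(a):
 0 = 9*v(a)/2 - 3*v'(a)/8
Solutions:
 v(a) = C1*exp(12*a)


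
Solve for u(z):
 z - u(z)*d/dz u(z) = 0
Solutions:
 u(z) = -sqrt(C1 + z^2)
 u(z) = sqrt(C1 + z^2)


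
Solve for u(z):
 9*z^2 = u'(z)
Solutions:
 u(z) = C1 + 3*z^3


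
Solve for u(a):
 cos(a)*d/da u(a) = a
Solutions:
 u(a) = C1 + Integral(a/cos(a), a)


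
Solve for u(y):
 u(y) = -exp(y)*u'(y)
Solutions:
 u(y) = C1*exp(exp(-y))


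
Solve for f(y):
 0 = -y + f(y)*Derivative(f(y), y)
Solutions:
 f(y) = -sqrt(C1 + y^2)
 f(y) = sqrt(C1 + y^2)


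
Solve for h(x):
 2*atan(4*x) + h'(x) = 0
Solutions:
 h(x) = C1 - 2*x*atan(4*x) + log(16*x^2 + 1)/4


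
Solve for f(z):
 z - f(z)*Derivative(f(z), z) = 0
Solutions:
 f(z) = -sqrt(C1 + z^2)
 f(z) = sqrt(C1 + z^2)


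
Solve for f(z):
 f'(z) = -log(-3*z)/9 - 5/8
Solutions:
 f(z) = C1 - z*log(-z)/9 + z*(-37 - 8*log(3))/72


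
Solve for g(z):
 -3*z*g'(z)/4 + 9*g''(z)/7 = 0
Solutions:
 g(z) = C1 + C2*erfi(sqrt(42)*z/12)


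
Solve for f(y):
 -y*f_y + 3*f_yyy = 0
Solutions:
 f(y) = C1 + Integral(C2*airyai(3^(2/3)*y/3) + C3*airybi(3^(2/3)*y/3), y)


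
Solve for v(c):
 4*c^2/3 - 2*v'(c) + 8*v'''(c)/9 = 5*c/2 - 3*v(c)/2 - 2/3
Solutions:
 v(c) = C1*exp(6^(1/3)*c*(2*6^(1/3)/(sqrt(33) + 9)^(1/3) + (sqrt(33) + 9)^(1/3))/8)*sin(2^(1/3)*3^(1/6)*c*(-3^(2/3)*(sqrt(33) + 9)^(1/3) + 6*2^(1/3)/(sqrt(33) + 9)^(1/3))/8) + C2*exp(6^(1/3)*c*(2*6^(1/3)/(sqrt(33) + 9)^(1/3) + (sqrt(33) + 9)^(1/3))/8)*cos(2^(1/3)*3^(1/6)*c*(-3^(2/3)*(sqrt(33) + 9)^(1/3) + 6*2^(1/3)/(sqrt(33) + 9)^(1/3))/8) + C3*exp(-6^(1/3)*c*(2*6^(1/3)/(sqrt(33) + 9)^(1/3) + (sqrt(33) + 9)^(1/3))/4) - 8*c^2/9 - 19*c/27 - 112/81


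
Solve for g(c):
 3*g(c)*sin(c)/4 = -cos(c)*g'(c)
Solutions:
 g(c) = C1*cos(c)^(3/4)


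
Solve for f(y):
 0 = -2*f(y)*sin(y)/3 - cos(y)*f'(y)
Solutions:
 f(y) = C1*cos(y)^(2/3)


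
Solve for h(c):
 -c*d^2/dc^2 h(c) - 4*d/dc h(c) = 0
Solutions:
 h(c) = C1 + C2/c^3


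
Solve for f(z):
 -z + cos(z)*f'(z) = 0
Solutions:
 f(z) = C1 + Integral(z/cos(z), z)


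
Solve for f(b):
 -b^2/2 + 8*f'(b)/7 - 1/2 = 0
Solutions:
 f(b) = C1 + 7*b^3/48 + 7*b/16


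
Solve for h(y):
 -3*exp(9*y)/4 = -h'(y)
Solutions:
 h(y) = C1 + exp(9*y)/12


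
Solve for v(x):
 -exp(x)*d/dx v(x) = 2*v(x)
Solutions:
 v(x) = C1*exp(2*exp(-x))


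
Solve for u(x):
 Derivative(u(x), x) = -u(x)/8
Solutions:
 u(x) = C1*exp(-x/8)


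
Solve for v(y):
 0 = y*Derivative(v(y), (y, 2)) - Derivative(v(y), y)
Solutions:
 v(y) = C1 + C2*y^2


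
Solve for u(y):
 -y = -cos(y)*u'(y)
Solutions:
 u(y) = C1 + Integral(y/cos(y), y)


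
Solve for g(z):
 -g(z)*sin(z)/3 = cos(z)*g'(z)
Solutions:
 g(z) = C1*cos(z)^(1/3)


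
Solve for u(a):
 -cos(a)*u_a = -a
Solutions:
 u(a) = C1 + Integral(a/cos(a), a)


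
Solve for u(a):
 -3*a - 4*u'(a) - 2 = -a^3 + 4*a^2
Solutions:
 u(a) = C1 + a^4/16 - a^3/3 - 3*a^2/8 - a/2


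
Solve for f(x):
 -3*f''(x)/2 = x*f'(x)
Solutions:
 f(x) = C1 + C2*erf(sqrt(3)*x/3)


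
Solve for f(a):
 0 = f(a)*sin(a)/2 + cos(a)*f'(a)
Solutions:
 f(a) = C1*sqrt(cos(a))


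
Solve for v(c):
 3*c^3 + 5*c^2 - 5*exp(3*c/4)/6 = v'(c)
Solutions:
 v(c) = C1 + 3*c^4/4 + 5*c^3/3 - 10*exp(3*c/4)/9


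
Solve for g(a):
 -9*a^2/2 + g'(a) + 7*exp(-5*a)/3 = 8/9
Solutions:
 g(a) = C1 + 3*a^3/2 + 8*a/9 + 7*exp(-5*a)/15


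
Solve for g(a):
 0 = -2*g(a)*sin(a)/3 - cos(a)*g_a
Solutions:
 g(a) = C1*cos(a)^(2/3)


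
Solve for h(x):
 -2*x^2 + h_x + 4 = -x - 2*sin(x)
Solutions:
 h(x) = C1 + 2*x^3/3 - x^2/2 - 4*x + 2*cos(x)


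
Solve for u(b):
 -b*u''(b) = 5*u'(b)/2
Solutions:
 u(b) = C1 + C2/b^(3/2)


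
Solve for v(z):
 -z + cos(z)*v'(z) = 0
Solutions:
 v(z) = C1 + Integral(z/cos(z), z)


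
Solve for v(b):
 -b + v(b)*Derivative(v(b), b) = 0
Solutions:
 v(b) = -sqrt(C1 + b^2)
 v(b) = sqrt(C1 + b^2)


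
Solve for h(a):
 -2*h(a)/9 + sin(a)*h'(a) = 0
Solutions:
 h(a) = C1*(cos(a) - 1)^(1/9)/(cos(a) + 1)^(1/9)


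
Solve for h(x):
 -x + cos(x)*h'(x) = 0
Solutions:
 h(x) = C1 + Integral(x/cos(x), x)


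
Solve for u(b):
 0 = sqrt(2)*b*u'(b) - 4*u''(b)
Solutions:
 u(b) = C1 + C2*erfi(2^(3/4)*b/4)


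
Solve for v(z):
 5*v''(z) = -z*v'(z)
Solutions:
 v(z) = C1 + C2*erf(sqrt(10)*z/10)


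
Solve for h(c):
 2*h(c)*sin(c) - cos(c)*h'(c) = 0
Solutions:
 h(c) = C1/cos(c)^2


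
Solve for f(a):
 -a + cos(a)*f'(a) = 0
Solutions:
 f(a) = C1 + Integral(a/cos(a), a)


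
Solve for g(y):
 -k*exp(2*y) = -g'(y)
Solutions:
 g(y) = C1 + k*exp(2*y)/2


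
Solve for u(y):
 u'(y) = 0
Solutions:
 u(y) = C1


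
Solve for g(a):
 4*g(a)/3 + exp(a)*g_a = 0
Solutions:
 g(a) = C1*exp(4*exp(-a)/3)


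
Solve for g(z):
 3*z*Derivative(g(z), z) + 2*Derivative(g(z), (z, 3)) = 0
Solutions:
 g(z) = C1 + Integral(C2*airyai(-2^(2/3)*3^(1/3)*z/2) + C3*airybi(-2^(2/3)*3^(1/3)*z/2), z)


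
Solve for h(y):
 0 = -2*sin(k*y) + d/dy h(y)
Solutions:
 h(y) = C1 - 2*cos(k*y)/k


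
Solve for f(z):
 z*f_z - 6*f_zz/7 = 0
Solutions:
 f(z) = C1 + C2*erfi(sqrt(21)*z/6)


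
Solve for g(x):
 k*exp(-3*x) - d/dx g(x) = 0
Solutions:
 g(x) = C1 - k*exp(-3*x)/3


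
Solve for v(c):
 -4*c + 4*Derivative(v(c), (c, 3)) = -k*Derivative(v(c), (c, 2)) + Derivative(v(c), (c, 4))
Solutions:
 v(c) = C1 + C2*c + C3*exp(c*(2 - sqrt(k + 4))) + C4*exp(c*(sqrt(k + 4) + 2)) + 2*c^3/(3*k) - 8*c^2/k^2


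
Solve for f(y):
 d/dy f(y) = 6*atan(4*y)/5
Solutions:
 f(y) = C1 + 6*y*atan(4*y)/5 - 3*log(16*y^2 + 1)/20


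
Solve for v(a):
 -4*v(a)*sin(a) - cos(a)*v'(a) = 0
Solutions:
 v(a) = C1*cos(a)^4


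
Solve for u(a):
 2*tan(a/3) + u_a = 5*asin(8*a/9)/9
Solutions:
 u(a) = C1 + 5*a*asin(8*a/9)/9 + 5*sqrt(81 - 64*a^2)/72 + 6*log(cos(a/3))


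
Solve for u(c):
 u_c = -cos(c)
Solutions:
 u(c) = C1 - sin(c)


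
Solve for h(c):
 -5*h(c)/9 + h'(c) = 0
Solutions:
 h(c) = C1*exp(5*c/9)


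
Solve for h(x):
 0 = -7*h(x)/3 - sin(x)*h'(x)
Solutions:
 h(x) = C1*(cos(x) + 1)^(7/6)/(cos(x) - 1)^(7/6)


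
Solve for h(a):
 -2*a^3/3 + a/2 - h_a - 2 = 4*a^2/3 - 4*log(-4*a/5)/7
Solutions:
 h(a) = C1 - a^4/6 - 4*a^3/9 + a^2/4 + 4*a*log(-a)/7 + 2*a*(-9 - 2*log(5) + 4*log(2))/7


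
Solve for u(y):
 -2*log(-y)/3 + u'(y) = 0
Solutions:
 u(y) = C1 + 2*y*log(-y)/3 - 2*y/3


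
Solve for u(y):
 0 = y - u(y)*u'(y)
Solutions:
 u(y) = -sqrt(C1 + y^2)
 u(y) = sqrt(C1 + y^2)


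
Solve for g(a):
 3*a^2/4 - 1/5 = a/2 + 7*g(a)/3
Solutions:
 g(a) = 9*a^2/28 - 3*a/14 - 3/35


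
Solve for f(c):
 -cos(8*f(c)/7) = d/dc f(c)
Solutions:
 c - 7*log(sin(8*f(c)/7) - 1)/16 + 7*log(sin(8*f(c)/7) + 1)/16 = C1


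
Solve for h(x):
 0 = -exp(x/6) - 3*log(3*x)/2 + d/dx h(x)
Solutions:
 h(x) = C1 + 3*x*log(x)/2 + 3*x*(-1 + log(3))/2 + 6*exp(x/6)


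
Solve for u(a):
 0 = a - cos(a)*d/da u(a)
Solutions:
 u(a) = C1 + Integral(a/cos(a), a)


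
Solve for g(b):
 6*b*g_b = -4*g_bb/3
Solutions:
 g(b) = C1 + C2*erf(3*b/2)


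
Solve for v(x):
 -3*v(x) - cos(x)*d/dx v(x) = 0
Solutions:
 v(x) = C1*(sin(x) - 1)^(3/2)/(sin(x) + 1)^(3/2)


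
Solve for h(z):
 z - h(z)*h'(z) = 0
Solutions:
 h(z) = -sqrt(C1 + z^2)
 h(z) = sqrt(C1 + z^2)


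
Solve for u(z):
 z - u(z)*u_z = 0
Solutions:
 u(z) = -sqrt(C1 + z^2)
 u(z) = sqrt(C1 + z^2)


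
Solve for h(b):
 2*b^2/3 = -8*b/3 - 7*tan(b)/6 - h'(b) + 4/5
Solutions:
 h(b) = C1 - 2*b^3/9 - 4*b^2/3 + 4*b/5 + 7*log(cos(b))/6


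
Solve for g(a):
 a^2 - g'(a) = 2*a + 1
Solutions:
 g(a) = C1 + a^3/3 - a^2 - a


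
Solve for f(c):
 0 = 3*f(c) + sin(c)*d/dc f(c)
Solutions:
 f(c) = C1*(cos(c) + 1)^(3/2)/(cos(c) - 1)^(3/2)


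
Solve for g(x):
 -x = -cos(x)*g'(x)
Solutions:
 g(x) = C1 + Integral(x/cos(x), x)


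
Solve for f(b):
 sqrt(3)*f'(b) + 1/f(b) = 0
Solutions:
 f(b) = -sqrt(C1 - 6*sqrt(3)*b)/3
 f(b) = sqrt(C1 - 6*sqrt(3)*b)/3


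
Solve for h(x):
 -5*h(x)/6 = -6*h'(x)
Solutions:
 h(x) = C1*exp(5*x/36)


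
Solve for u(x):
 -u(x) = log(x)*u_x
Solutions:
 u(x) = C1*exp(-li(x))


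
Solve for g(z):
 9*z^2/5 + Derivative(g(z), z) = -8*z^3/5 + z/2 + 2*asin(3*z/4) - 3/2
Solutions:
 g(z) = C1 - 2*z^4/5 - 3*z^3/5 + z^2/4 + 2*z*asin(3*z/4) - 3*z/2 + 2*sqrt(16 - 9*z^2)/3


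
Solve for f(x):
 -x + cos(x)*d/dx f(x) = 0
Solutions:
 f(x) = C1 + Integral(x/cos(x), x)


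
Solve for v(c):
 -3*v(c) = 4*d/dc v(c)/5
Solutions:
 v(c) = C1*exp(-15*c/4)


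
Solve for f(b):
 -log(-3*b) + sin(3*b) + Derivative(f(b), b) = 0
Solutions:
 f(b) = C1 + b*log(-b) - b + b*log(3) + cos(3*b)/3


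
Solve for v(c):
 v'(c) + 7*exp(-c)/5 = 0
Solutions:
 v(c) = C1 + 7*exp(-c)/5


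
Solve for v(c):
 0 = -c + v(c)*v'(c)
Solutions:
 v(c) = -sqrt(C1 + c^2)
 v(c) = sqrt(C1 + c^2)


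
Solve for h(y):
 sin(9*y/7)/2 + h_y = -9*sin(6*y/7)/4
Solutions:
 h(y) = C1 + 21*cos(6*y/7)/8 + 7*cos(9*y/7)/18


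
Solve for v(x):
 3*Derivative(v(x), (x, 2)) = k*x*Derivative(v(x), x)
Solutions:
 v(x) = Piecewise((-sqrt(6)*sqrt(pi)*C1*erf(sqrt(6)*x*sqrt(-k)/6)/(2*sqrt(-k)) - C2, (k > 0) | (k < 0)), (-C1*x - C2, True))


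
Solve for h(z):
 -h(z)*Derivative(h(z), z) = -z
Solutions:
 h(z) = -sqrt(C1 + z^2)
 h(z) = sqrt(C1 + z^2)


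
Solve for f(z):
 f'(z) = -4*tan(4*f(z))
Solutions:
 f(z) = -asin(C1*exp(-16*z))/4 + pi/4
 f(z) = asin(C1*exp(-16*z))/4


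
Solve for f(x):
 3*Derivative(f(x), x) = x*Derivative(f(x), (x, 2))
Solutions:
 f(x) = C1 + C2*x^4


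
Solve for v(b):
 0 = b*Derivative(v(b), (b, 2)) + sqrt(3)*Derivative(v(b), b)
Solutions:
 v(b) = C1 + C2*b^(1 - sqrt(3))


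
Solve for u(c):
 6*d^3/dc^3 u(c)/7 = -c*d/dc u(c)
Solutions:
 u(c) = C1 + Integral(C2*airyai(-6^(2/3)*7^(1/3)*c/6) + C3*airybi(-6^(2/3)*7^(1/3)*c/6), c)


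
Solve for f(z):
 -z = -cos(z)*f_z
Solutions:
 f(z) = C1 + Integral(z/cos(z), z)


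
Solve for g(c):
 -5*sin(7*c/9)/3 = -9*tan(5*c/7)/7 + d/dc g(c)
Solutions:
 g(c) = C1 - 9*log(cos(5*c/7))/5 + 15*cos(7*c/9)/7


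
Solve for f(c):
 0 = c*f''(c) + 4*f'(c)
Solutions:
 f(c) = C1 + C2/c^3


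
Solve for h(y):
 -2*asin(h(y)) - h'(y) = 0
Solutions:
 Integral(1/asin(_y), (_y, h(y))) = C1 - 2*y


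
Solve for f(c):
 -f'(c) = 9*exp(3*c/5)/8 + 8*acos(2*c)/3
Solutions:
 f(c) = C1 - 8*c*acos(2*c)/3 + 4*sqrt(1 - 4*c^2)/3 - 15*exp(3*c/5)/8


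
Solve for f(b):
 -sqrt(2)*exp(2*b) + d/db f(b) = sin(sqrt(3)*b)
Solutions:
 f(b) = C1 + sqrt(2)*exp(2*b)/2 - sqrt(3)*cos(sqrt(3)*b)/3


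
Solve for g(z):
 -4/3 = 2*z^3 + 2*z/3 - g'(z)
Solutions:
 g(z) = C1 + z^4/2 + z^2/3 + 4*z/3


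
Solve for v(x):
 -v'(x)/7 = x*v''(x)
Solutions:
 v(x) = C1 + C2*x^(6/7)


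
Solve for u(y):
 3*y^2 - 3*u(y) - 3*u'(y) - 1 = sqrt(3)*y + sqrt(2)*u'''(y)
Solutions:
 u(y) = C1*exp(y*(-2*2^(1/6)/(3*sqrt(2) + 2*sqrt(sqrt(2) + 9/2))^(1/3) + 2^(1/3)*(3*sqrt(2) + 2*sqrt(sqrt(2) + 9/2))^(1/3))/4)*sin(sqrt(3)*y*(18*2^(1/6)/(81*sqrt(2) + 2*sqrt(729*sqrt(2) + 6561/2))^(1/3) + 2^(1/3)*(81*sqrt(2) + 2*sqrt(729*sqrt(2) + 6561/2))^(1/3))/12) + C2*exp(y*(-2*2^(1/6)/(3*sqrt(2) + 2*sqrt(sqrt(2) + 9/2))^(1/3) + 2^(1/3)*(3*sqrt(2) + 2*sqrt(sqrt(2) + 9/2))^(1/3))/4)*cos(sqrt(3)*y*(18*2^(1/6)/(81*sqrt(2) + 2*sqrt(729*sqrt(2) + 6561/2))^(1/3) + 2^(1/3)*(81*sqrt(2) + 2*sqrt(729*sqrt(2) + 6561/2))^(1/3))/12) + C3*exp(y*(-2^(1/3)*(3*sqrt(2) + 2*sqrt(sqrt(2) + 9/2))^(1/3)/2 + 2^(1/6)/(3*sqrt(2) + 2*sqrt(sqrt(2) + 9/2))^(1/3))) + y^2 - 2*y - sqrt(3)*y/3 + sqrt(3)/3 + 5/3


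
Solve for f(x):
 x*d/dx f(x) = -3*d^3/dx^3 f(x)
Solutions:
 f(x) = C1 + Integral(C2*airyai(-3^(2/3)*x/3) + C3*airybi(-3^(2/3)*x/3), x)


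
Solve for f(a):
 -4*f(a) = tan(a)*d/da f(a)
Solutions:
 f(a) = C1/sin(a)^4


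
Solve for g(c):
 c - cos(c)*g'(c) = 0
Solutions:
 g(c) = C1 + Integral(c/cos(c), c)


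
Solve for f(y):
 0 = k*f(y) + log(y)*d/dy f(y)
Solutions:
 f(y) = C1*exp(-k*li(y))


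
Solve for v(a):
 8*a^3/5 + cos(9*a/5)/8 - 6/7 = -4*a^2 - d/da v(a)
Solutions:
 v(a) = C1 - 2*a^4/5 - 4*a^3/3 + 6*a/7 - 5*sin(9*a/5)/72


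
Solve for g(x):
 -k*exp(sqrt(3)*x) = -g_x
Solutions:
 g(x) = C1 + sqrt(3)*k*exp(sqrt(3)*x)/3


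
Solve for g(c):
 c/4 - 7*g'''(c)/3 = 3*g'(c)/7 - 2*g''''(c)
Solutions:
 g(c) = C1 + C2*exp(c*(-7^(2/3)*(108*sqrt(3441) + 6775)^(1/3) - 343*7^(1/3)/(108*sqrt(3441) + 6775)^(1/3) + 98)/252)*sin(sqrt(3)*7^(1/3)*c*(-7^(1/3)*(108*sqrt(3441) + 6775)^(1/3) + 343/(108*sqrt(3441) + 6775)^(1/3))/252) + C3*exp(c*(-7^(2/3)*(108*sqrt(3441) + 6775)^(1/3) - 343*7^(1/3)/(108*sqrt(3441) + 6775)^(1/3) + 98)/252)*cos(sqrt(3)*7^(1/3)*c*(-7^(1/3)*(108*sqrt(3441) + 6775)^(1/3) + 343/(108*sqrt(3441) + 6775)^(1/3))/252) + C4*exp(c*(343*7^(1/3)/(108*sqrt(3441) + 6775)^(1/3) + 49 + 7^(2/3)*(108*sqrt(3441) + 6775)^(1/3))/126) + 7*c^2/24


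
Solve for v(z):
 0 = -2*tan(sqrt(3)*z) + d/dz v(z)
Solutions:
 v(z) = C1 - 2*sqrt(3)*log(cos(sqrt(3)*z))/3


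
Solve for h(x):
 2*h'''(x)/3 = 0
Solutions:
 h(x) = C1 + C2*x + C3*x^2


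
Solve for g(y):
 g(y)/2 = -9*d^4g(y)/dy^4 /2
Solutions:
 g(y) = (C1*sin(sqrt(6)*y/6) + C2*cos(sqrt(6)*y/6))*exp(-sqrt(6)*y/6) + (C3*sin(sqrt(6)*y/6) + C4*cos(sqrt(6)*y/6))*exp(sqrt(6)*y/6)


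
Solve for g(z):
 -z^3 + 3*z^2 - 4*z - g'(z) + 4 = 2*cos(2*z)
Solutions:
 g(z) = C1 - z^4/4 + z^3 - 2*z^2 + 4*z - sin(2*z)


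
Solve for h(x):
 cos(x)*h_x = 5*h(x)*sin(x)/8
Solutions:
 h(x) = C1/cos(x)^(5/8)


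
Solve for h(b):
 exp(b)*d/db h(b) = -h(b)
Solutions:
 h(b) = C1*exp(exp(-b))


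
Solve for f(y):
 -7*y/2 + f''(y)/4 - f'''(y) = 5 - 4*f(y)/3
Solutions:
 f(y) = C1*exp(y*(-(48*sqrt(577) + 1153)^(1/3) - 1/(48*sqrt(577) + 1153)^(1/3) + 2)/24)*sin(sqrt(3)*y*(-(48*sqrt(577) + 1153)^(1/3) + (48*sqrt(577) + 1153)^(-1/3))/24) + C2*exp(y*(-(48*sqrt(577) + 1153)^(1/3) - 1/(48*sqrt(577) + 1153)^(1/3) + 2)/24)*cos(sqrt(3)*y*(-(48*sqrt(577) + 1153)^(1/3) + (48*sqrt(577) + 1153)^(-1/3))/24) + C3*exp(y*((48*sqrt(577) + 1153)^(-1/3) + 1 + (48*sqrt(577) + 1153)^(1/3))/12) + 21*y/8 + 15/4


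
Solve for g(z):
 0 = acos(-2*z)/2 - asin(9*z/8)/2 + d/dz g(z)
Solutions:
 g(z) = C1 - z*acos(-2*z)/2 + z*asin(9*z/8)/2 - sqrt(1 - 4*z^2)/4 + sqrt(64 - 81*z^2)/18


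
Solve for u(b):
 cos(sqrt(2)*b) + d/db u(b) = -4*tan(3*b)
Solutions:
 u(b) = C1 + 4*log(cos(3*b))/3 - sqrt(2)*sin(sqrt(2)*b)/2


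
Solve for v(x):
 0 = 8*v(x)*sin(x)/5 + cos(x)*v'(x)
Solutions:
 v(x) = C1*cos(x)^(8/5)


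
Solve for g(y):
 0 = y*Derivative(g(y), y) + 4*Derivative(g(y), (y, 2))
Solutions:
 g(y) = C1 + C2*erf(sqrt(2)*y/4)


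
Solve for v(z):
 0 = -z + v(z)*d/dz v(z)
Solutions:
 v(z) = -sqrt(C1 + z^2)
 v(z) = sqrt(C1 + z^2)


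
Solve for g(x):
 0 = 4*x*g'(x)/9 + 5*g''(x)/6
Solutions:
 g(x) = C1 + C2*erf(2*sqrt(15)*x/15)


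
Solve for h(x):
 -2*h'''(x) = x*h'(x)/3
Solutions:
 h(x) = C1 + Integral(C2*airyai(-6^(2/3)*x/6) + C3*airybi(-6^(2/3)*x/6), x)


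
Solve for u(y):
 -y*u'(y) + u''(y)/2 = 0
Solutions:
 u(y) = C1 + C2*erfi(y)


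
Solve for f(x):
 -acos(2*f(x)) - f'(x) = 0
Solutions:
 Integral(1/acos(2*_y), (_y, f(x))) = C1 - x


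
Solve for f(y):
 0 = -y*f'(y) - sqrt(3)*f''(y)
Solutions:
 f(y) = C1 + C2*erf(sqrt(2)*3^(3/4)*y/6)


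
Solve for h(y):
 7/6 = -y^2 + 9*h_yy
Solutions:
 h(y) = C1 + C2*y + y^4/108 + 7*y^2/108


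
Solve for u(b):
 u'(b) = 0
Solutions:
 u(b) = C1


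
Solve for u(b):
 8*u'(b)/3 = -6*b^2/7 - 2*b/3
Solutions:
 u(b) = C1 - 3*b^3/28 - b^2/8


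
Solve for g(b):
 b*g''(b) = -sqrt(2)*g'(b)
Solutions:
 g(b) = C1 + C2*b^(1 - sqrt(2))


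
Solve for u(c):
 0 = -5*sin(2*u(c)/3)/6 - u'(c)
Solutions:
 5*c/6 + 3*log(cos(2*u(c)/3) - 1)/4 - 3*log(cos(2*u(c)/3) + 1)/4 = C1


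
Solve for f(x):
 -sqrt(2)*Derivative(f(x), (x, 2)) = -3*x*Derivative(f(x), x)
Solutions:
 f(x) = C1 + C2*erfi(2^(1/4)*sqrt(3)*x/2)


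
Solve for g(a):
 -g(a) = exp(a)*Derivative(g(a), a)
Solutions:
 g(a) = C1*exp(exp(-a))


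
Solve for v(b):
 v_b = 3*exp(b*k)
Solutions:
 v(b) = C1 + 3*exp(b*k)/k


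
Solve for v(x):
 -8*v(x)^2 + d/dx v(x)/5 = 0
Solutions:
 v(x) = -1/(C1 + 40*x)


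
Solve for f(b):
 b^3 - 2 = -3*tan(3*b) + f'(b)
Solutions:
 f(b) = C1 + b^4/4 - 2*b - log(cos(3*b))


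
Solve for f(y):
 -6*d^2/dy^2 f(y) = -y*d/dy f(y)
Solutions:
 f(y) = C1 + C2*erfi(sqrt(3)*y/6)


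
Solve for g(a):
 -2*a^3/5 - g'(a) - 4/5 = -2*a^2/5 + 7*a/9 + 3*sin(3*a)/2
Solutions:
 g(a) = C1 - a^4/10 + 2*a^3/15 - 7*a^2/18 - 4*a/5 + cos(3*a)/2


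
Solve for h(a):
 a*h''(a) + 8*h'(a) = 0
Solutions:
 h(a) = C1 + C2/a^7


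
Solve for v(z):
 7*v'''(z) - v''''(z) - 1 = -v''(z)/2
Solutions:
 v(z) = C1 + C2*z + C3*exp(z*(7 - sqrt(51))/2) + C4*exp(z*(7 + sqrt(51))/2) + z^2


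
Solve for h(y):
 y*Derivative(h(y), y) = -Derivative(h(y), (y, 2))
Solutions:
 h(y) = C1 + C2*erf(sqrt(2)*y/2)


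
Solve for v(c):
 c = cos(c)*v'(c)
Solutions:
 v(c) = C1 + Integral(c/cos(c), c)


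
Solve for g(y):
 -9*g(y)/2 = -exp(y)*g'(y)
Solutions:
 g(y) = C1*exp(-9*exp(-y)/2)


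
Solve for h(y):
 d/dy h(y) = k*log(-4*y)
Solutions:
 h(y) = C1 + k*y*log(-y) + k*y*(-1 + 2*log(2))


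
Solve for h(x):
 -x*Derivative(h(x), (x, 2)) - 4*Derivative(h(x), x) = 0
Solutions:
 h(x) = C1 + C2/x^3


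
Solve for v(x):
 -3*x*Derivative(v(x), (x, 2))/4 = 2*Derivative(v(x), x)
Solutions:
 v(x) = C1 + C2/x^(5/3)


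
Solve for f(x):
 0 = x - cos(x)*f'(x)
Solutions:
 f(x) = C1 + Integral(x/cos(x), x)


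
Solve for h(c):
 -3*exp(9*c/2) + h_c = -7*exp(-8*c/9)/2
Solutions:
 h(c) = C1 + 2*exp(9*c/2)/3 + 63*exp(-8*c/9)/16


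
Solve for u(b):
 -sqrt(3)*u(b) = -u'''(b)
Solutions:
 u(b) = C3*exp(3^(1/6)*b) + (C1*sin(3^(2/3)*b/2) + C2*cos(3^(2/3)*b/2))*exp(-3^(1/6)*b/2)


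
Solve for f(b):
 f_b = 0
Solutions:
 f(b) = C1


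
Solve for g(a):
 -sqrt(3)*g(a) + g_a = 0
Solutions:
 g(a) = C1*exp(sqrt(3)*a)


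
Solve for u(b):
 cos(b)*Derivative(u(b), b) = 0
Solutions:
 u(b) = C1


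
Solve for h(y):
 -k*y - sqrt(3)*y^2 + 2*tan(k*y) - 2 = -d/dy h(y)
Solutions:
 h(y) = C1 + k*y^2/2 + sqrt(3)*y^3/3 + 2*y - 2*Piecewise((-log(cos(k*y))/k, Ne(k, 0)), (0, True))


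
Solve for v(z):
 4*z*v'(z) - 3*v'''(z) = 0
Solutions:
 v(z) = C1 + Integral(C2*airyai(6^(2/3)*z/3) + C3*airybi(6^(2/3)*z/3), z)


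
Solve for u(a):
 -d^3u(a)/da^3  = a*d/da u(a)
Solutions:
 u(a) = C1 + Integral(C2*airyai(-a) + C3*airybi(-a), a)


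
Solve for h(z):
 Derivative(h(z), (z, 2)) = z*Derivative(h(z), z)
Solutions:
 h(z) = C1 + C2*erfi(sqrt(2)*z/2)


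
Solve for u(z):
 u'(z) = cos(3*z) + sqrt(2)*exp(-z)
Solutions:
 u(z) = C1 + sin(3*z)/3 - sqrt(2)*exp(-z)


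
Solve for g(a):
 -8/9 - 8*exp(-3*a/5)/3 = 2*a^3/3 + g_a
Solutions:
 g(a) = C1 - a^4/6 - 8*a/9 + 40*exp(-3*a/5)/9


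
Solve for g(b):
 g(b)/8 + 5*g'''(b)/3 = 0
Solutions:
 g(b) = C3*exp(-3^(1/3)*5^(2/3)*b/10) + (C1*sin(3^(5/6)*5^(2/3)*b/20) + C2*cos(3^(5/6)*5^(2/3)*b/20))*exp(3^(1/3)*5^(2/3)*b/20)


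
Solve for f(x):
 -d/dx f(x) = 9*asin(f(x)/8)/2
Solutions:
 Integral(1/asin(_y/8), (_y, f(x))) = C1 - 9*x/2


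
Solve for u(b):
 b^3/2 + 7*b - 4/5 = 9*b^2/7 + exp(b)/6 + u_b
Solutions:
 u(b) = C1 + b^4/8 - 3*b^3/7 + 7*b^2/2 - 4*b/5 - exp(b)/6


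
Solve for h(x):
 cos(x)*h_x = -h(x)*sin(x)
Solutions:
 h(x) = C1*cos(x)


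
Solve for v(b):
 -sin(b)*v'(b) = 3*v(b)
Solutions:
 v(b) = C1*(cos(b) + 1)^(3/2)/(cos(b) - 1)^(3/2)


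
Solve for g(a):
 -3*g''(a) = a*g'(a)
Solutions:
 g(a) = C1 + C2*erf(sqrt(6)*a/6)


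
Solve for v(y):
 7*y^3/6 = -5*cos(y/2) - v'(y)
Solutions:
 v(y) = C1 - 7*y^4/24 - 10*sin(y/2)


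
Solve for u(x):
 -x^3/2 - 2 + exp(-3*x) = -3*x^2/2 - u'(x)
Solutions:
 u(x) = C1 + x^4/8 - x^3/2 + 2*x + exp(-3*x)/3


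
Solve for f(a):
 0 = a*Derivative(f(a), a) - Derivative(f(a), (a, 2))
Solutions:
 f(a) = C1 + C2*erfi(sqrt(2)*a/2)


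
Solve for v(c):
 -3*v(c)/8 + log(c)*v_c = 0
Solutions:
 v(c) = C1*exp(3*li(c)/8)


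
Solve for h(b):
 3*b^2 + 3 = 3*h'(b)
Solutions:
 h(b) = C1 + b^3/3 + b


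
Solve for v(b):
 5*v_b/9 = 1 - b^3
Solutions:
 v(b) = C1 - 9*b^4/20 + 9*b/5


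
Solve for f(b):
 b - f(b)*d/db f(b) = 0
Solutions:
 f(b) = -sqrt(C1 + b^2)
 f(b) = sqrt(C1 + b^2)


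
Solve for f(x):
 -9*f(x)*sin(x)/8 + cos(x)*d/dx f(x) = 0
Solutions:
 f(x) = C1/cos(x)^(9/8)


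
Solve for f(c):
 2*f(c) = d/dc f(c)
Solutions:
 f(c) = C1*exp(2*c)


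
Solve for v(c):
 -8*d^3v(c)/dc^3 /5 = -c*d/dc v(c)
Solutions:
 v(c) = C1 + Integral(C2*airyai(5^(1/3)*c/2) + C3*airybi(5^(1/3)*c/2), c)


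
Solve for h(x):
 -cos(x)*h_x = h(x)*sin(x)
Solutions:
 h(x) = C1*cos(x)


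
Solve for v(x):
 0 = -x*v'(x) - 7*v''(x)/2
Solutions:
 v(x) = C1 + C2*erf(sqrt(7)*x/7)


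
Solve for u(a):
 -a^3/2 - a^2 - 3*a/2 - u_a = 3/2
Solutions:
 u(a) = C1 - a^4/8 - a^3/3 - 3*a^2/4 - 3*a/2


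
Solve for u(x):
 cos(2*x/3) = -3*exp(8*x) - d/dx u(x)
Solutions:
 u(x) = C1 - 3*exp(8*x)/8 - 3*sin(2*x/3)/2


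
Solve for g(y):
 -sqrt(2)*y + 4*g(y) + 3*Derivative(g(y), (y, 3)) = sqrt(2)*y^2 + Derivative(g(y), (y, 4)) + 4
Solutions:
 g(y) = C1*exp(y*(-2^(1/3)*(3*sqrt(57) + 23)^(1/3) - 2*2^(2/3)/(3*sqrt(57) + 23)^(1/3) + 8)/6)*sin(2^(1/3)*sqrt(3)*y*(-(3*sqrt(57) + 23)^(1/3) + 2*2^(1/3)/(3*sqrt(57) + 23)^(1/3))/6) + C2*exp(y*(-2^(1/3)*(3*sqrt(57) + 23)^(1/3) - 2*2^(2/3)/(3*sqrt(57) + 23)^(1/3) + 8)/6)*cos(2^(1/3)*sqrt(3)*y*(-(3*sqrt(57) + 23)^(1/3) + 2*2^(1/3)/(3*sqrt(57) + 23)^(1/3))/6) + C3*exp(-y) + C4*exp(y*(2*2^(2/3)/(3*sqrt(57) + 23)^(1/3) + 4 + 2^(1/3)*(3*sqrt(57) + 23)^(1/3))/3) + sqrt(2)*y^2/4 + sqrt(2)*y/4 + 1


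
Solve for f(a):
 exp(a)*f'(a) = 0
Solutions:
 f(a) = C1


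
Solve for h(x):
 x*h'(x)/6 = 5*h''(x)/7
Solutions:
 h(x) = C1 + C2*erfi(sqrt(105)*x/30)


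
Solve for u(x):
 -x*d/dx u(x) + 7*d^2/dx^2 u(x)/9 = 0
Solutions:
 u(x) = C1 + C2*erfi(3*sqrt(14)*x/14)


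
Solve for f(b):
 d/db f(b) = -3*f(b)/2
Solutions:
 f(b) = C1*exp(-3*b/2)


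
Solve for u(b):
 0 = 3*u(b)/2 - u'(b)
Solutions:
 u(b) = C1*exp(3*b/2)


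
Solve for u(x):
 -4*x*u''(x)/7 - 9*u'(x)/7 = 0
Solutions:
 u(x) = C1 + C2/x^(5/4)


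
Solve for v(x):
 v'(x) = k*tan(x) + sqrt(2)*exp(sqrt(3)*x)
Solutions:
 v(x) = C1 - k*log(cos(x)) + sqrt(6)*exp(sqrt(3)*x)/3


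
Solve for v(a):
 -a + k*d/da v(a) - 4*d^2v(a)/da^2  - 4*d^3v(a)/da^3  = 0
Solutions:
 v(a) = C1 + C2*exp(a*(sqrt(k + 1) - 1)/2) + C3*exp(-a*(sqrt(k + 1) + 1)/2) + a^2/(2*k) + 4*a/k^2


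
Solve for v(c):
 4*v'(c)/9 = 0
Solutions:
 v(c) = C1


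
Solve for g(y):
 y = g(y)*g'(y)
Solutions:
 g(y) = -sqrt(C1 + y^2)
 g(y) = sqrt(C1 + y^2)


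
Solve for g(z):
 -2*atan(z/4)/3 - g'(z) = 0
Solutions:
 g(z) = C1 - 2*z*atan(z/4)/3 + 4*log(z^2 + 16)/3


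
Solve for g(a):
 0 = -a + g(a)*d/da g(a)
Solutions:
 g(a) = -sqrt(C1 + a^2)
 g(a) = sqrt(C1 + a^2)


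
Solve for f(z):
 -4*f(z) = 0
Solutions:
 f(z) = 0


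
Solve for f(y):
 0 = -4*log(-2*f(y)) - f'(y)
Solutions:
 Integral(1/(log(-_y) + log(2)), (_y, f(y)))/4 = C1 - y


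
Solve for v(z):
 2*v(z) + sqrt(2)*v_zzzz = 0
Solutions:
 v(z) = (C1*sin(2^(5/8)*z/2) + C2*cos(2^(5/8)*z/2))*exp(-2^(5/8)*z/2) + (C3*sin(2^(5/8)*z/2) + C4*cos(2^(5/8)*z/2))*exp(2^(5/8)*z/2)


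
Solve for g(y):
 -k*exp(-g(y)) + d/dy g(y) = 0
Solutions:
 g(y) = log(C1 + k*y)


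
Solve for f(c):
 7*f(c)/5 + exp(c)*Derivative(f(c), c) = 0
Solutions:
 f(c) = C1*exp(7*exp(-c)/5)


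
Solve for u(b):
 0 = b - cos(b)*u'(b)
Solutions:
 u(b) = C1 + Integral(b/cos(b), b)


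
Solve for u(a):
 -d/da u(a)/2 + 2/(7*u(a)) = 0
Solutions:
 u(a) = -sqrt(C1 + 56*a)/7
 u(a) = sqrt(C1 + 56*a)/7


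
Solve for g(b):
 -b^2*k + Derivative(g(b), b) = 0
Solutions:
 g(b) = C1 + b^3*k/3


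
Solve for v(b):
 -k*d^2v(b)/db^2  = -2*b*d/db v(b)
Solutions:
 v(b) = C1 + C2*erf(b*sqrt(-1/k))/sqrt(-1/k)


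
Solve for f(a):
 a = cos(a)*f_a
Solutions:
 f(a) = C1 + Integral(a/cos(a), a)


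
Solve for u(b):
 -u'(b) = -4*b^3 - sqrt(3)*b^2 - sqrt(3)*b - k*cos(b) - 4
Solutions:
 u(b) = C1 + b^4 + sqrt(3)*b^3/3 + sqrt(3)*b^2/2 + 4*b + k*sin(b)


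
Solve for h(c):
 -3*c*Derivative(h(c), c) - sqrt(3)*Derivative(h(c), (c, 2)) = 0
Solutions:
 h(c) = C1 + C2*erf(sqrt(2)*3^(1/4)*c/2)


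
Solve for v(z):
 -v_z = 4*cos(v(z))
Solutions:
 v(z) = pi - asin((C1 + exp(8*z))/(C1 - exp(8*z)))
 v(z) = asin((C1 + exp(8*z))/(C1 - exp(8*z)))


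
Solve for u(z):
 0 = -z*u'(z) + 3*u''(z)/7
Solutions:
 u(z) = C1 + C2*erfi(sqrt(42)*z/6)


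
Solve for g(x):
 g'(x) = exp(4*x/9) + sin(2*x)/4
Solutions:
 g(x) = C1 + 9*exp(4*x/9)/4 - cos(2*x)/8


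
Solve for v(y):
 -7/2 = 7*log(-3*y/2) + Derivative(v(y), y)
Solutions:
 v(y) = C1 - 7*y*log(-y) + y*(-7*log(3) + 7/2 + 7*log(2))


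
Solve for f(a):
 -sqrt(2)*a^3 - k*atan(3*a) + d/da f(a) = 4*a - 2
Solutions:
 f(a) = C1 + sqrt(2)*a^4/4 + 2*a^2 - 2*a + k*(a*atan(3*a) - log(9*a^2 + 1)/6)


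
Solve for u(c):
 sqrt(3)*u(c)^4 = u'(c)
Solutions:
 u(c) = (-1/(C1 + 3*sqrt(3)*c))^(1/3)
 u(c) = (-1/(C1 + sqrt(3)*c))^(1/3)*(-3^(2/3) - 3*3^(1/6)*I)/6
 u(c) = (-1/(C1 + sqrt(3)*c))^(1/3)*(-3^(2/3) + 3*3^(1/6)*I)/6


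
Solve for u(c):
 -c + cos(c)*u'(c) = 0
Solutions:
 u(c) = C1 + Integral(c/cos(c), c)


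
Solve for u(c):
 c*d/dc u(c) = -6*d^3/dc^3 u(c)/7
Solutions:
 u(c) = C1 + Integral(C2*airyai(-6^(2/3)*7^(1/3)*c/6) + C3*airybi(-6^(2/3)*7^(1/3)*c/6), c)


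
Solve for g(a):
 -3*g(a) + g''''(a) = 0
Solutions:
 g(a) = C1*exp(-3^(1/4)*a) + C2*exp(3^(1/4)*a) + C3*sin(3^(1/4)*a) + C4*cos(3^(1/4)*a)


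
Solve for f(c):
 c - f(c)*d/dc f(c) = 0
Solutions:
 f(c) = -sqrt(C1 + c^2)
 f(c) = sqrt(C1 + c^2)


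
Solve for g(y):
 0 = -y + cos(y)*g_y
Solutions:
 g(y) = C1 + Integral(y/cos(y), y)


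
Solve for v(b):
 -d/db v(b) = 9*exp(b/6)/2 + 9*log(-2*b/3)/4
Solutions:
 v(b) = C1 - 9*b*log(-b)/4 + 9*b*(-log(2) + 1 + log(3))/4 - 27*exp(b/6)


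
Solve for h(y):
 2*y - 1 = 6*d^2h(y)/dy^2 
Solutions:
 h(y) = C1 + C2*y + y^3/18 - y^2/12


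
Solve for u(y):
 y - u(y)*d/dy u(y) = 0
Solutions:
 u(y) = -sqrt(C1 + y^2)
 u(y) = sqrt(C1 + y^2)


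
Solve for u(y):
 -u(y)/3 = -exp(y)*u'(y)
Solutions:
 u(y) = C1*exp(-exp(-y)/3)


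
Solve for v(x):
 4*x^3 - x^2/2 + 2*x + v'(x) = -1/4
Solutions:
 v(x) = C1 - x^4 + x^3/6 - x^2 - x/4


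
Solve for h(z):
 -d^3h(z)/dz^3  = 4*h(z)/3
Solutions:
 h(z) = C3*exp(-6^(2/3)*z/3) + (C1*sin(2^(2/3)*3^(1/6)*z/2) + C2*cos(2^(2/3)*3^(1/6)*z/2))*exp(6^(2/3)*z/6)


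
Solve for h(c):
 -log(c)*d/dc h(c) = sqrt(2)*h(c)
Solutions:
 h(c) = C1*exp(-sqrt(2)*li(c))


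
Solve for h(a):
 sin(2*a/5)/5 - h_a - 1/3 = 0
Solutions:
 h(a) = C1 - a/3 - cos(2*a/5)/2


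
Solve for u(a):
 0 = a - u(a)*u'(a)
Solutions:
 u(a) = -sqrt(C1 + a^2)
 u(a) = sqrt(C1 + a^2)


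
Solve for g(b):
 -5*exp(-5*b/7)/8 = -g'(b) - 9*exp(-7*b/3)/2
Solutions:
 g(b) = C1 + 27*exp(-7*b/3)/14 - 7*exp(-5*b/7)/8


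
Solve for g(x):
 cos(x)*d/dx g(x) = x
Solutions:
 g(x) = C1 + Integral(x/cos(x), x)


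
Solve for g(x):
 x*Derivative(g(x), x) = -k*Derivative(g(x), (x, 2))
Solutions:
 g(x) = C1 + C2*sqrt(k)*erf(sqrt(2)*x*sqrt(1/k)/2)


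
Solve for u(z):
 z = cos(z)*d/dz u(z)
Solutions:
 u(z) = C1 + Integral(z/cos(z), z)


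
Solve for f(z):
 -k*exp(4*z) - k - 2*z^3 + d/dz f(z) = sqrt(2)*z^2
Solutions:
 f(z) = C1 + k*z + k*exp(4*z)/4 + z^4/2 + sqrt(2)*z^3/3


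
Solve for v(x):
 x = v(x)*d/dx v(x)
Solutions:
 v(x) = -sqrt(C1 + x^2)
 v(x) = sqrt(C1 + x^2)


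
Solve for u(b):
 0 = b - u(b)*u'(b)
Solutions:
 u(b) = -sqrt(C1 + b^2)
 u(b) = sqrt(C1 + b^2)


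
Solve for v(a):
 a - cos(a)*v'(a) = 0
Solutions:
 v(a) = C1 + Integral(a/cos(a), a)


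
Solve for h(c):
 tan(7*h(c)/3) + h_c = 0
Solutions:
 h(c) = -3*asin(C1*exp(-7*c/3))/7 + 3*pi/7
 h(c) = 3*asin(C1*exp(-7*c/3))/7


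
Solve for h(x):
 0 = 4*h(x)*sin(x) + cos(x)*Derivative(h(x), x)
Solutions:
 h(x) = C1*cos(x)^4


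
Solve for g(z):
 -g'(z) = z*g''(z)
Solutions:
 g(z) = C1 + C2*log(z)


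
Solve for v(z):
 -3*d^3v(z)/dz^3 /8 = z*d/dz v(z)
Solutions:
 v(z) = C1 + Integral(C2*airyai(-2*3^(2/3)*z/3) + C3*airybi(-2*3^(2/3)*z/3), z)


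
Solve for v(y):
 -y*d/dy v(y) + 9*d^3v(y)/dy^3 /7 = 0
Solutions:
 v(y) = C1 + Integral(C2*airyai(21^(1/3)*y/3) + C3*airybi(21^(1/3)*y/3), y)


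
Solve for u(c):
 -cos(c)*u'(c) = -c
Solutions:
 u(c) = C1 + Integral(c/cos(c), c)


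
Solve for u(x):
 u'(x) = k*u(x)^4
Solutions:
 u(x) = (-1/(C1 + 3*k*x))^(1/3)
 u(x) = (-1/(C1 + k*x))^(1/3)*(-3^(2/3) - 3*3^(1/6)*I)/6
 u(x) = (-1/(C1 + k*x))^(1/3)*(-3^(2/3) + 3*3^(1/6)*I)/6


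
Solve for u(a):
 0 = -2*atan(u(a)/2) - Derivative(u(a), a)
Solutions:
 Integral(1/atan(_y/2), (_y, u(a))) = C1 - 2*a


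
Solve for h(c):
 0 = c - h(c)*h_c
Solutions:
 h(c) = -sqrt(C1 + c^2)
 h(c) = sqrt(C1 + c^2)


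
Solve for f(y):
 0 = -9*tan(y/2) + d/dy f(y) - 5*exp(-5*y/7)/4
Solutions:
 f(y) = C1 + 9*log(tan(y/2)^2 + 1) - 7*exp(-5*y/7)/4


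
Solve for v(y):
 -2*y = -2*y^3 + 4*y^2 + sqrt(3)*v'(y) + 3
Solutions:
 v(y) = C1 + sqrt(3)*y^4/6 - 4*sqrt(3)*y^3/9 - sqrt(3)*y^2/3 - sqrt(3)*y


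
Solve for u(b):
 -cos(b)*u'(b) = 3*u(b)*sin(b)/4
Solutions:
 u(b) = C1*cos(b)^(3/4)


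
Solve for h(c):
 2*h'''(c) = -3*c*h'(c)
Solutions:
 h(c) = C1 + Integral(C2*airyai(-2^(2/3)*3^(1/3)*c/2) + C3*airybi(-2^(2/3)*3^(1/3)*c/2), c)


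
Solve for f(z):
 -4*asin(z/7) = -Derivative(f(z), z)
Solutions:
 f(z) = C1 + 4*z*asin(z/7) + 4*sqrt(49 - z^2)


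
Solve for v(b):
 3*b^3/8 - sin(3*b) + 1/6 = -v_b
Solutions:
 v(b) = C1 - 3*b^4/32 - b/6 - cos(3*b)/3


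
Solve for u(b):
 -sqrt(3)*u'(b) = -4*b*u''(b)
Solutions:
 u(b) = C1 + C2*b^(sqrt(3)/4 + 1)


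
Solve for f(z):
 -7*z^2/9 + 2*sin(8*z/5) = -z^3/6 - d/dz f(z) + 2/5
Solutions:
 f(z) = C1 - z^4/24 + 7*z^3/27 + 2*z/5 + 5*cos(8*z/5)/4


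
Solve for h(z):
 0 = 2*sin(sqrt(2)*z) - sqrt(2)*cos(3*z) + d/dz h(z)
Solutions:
 h(z) = C1 + sqrt(2)*sin(3*z)/3 + sqrt(2)*cos(sqrt(2)*z)


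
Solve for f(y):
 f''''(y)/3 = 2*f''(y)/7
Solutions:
 f(y) = C1 + C2*y + C3*exp(-sqrt(42)*y/7) + C4*exp(sqrt(42)*y/7)


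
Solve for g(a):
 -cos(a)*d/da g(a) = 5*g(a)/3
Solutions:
 g(a) = C1*(sin(a) - 1)^(5/6)/(sin(a) + 1)^(5/6)


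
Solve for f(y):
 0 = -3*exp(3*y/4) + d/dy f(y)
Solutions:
 f(y) = C1 + 4*exp(3*y/4)


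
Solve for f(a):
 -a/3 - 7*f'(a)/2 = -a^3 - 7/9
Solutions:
 f(a) = C1 + a^4/14 - a^2/21 + 2*a/9


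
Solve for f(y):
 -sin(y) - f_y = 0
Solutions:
 f(y) = C1 + cos(y)


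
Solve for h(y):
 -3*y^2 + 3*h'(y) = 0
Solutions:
 h(y) = C1 + y^3/3


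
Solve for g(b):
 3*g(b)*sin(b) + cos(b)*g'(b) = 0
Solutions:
 g(b) = C1*cos(b)^3


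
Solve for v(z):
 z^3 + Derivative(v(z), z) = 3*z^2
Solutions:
 v(z) = C1 - z^4/4 + z^3


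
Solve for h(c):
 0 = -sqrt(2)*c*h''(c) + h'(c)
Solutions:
 h(c) = C1 + C2*c^(sqrt(2)/2 + 1)


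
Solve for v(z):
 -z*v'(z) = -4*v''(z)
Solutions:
 v(z) = C1 + C2*erfi(sqrt(2)*z/4)


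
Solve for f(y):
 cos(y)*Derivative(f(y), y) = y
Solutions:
 f(y) = C1 + Integral(y/cos(y), y)


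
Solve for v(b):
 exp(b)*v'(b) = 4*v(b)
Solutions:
 v(b) = C1*exp(-4*exp(-b))


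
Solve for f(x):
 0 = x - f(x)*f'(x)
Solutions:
 f(x) = -sqrt(C1 + x^2)
 f(x) = sqrt(C1 + x^2)


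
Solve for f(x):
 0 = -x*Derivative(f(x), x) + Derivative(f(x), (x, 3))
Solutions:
 f(x) = C1 + Integral(C2*airyai(x) + C3*airybi(x), x)


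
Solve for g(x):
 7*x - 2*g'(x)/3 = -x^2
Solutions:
 g(x) = C1 + x^3/2 + 21*x^2/4


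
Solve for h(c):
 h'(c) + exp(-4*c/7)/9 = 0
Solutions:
 h(c) = C1 + 7*exp(-4*c/7)/36


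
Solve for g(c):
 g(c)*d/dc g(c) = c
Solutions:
 g(c) = -sqrt(C1 + c^2)
 g(c) = sqrt(C1 + c^2)


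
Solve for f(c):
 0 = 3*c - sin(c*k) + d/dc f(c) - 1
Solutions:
 f(c) = C1 - 3*c^2/2 + c - cos(c*k)/k


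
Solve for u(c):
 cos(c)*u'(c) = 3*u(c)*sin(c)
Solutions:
 u(c) = C1/cos(c)^3


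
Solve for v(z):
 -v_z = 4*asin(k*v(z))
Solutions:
 Integral(1/asin(_y*k), (_y, v(z))) = C1 - 4*z


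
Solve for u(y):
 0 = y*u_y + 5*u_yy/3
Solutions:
 u(y) = C1 + C2*erf(sqrt(30)*y/10)


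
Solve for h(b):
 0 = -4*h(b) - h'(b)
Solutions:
 h(b) = C1*exp(-4*b)


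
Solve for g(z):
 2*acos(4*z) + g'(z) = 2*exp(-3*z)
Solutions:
 g(z) = C1 - 2*z*acos(4*z) + sqrt(1 - 16*z^2)/2 - 2*exp(-3*z)/3


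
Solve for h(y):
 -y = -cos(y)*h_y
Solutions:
 h(y) = C1 + Integral(y/cos(y), y)


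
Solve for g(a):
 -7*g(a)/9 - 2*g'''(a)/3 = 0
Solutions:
 g(a) = C3*exp(-6^(2/3)*7^(1/3)*a/6) + (C1*sin(2^(2/3)*3^(1/6)*7^(1/3)*a/4) + C2*cos(2^(2/3)*3^(1/6)*7^(1/3)*a/4))*exp(6^(2/3)*7^(1/3)*a/12)


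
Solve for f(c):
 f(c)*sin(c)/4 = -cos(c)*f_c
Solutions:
 f(c) = C1*cos(c)^(1/4)


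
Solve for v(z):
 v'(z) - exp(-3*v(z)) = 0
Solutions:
 v(z) = log(C1 + 3*z)/3
 v(z) = log((-3^(1/3) - 3^(5/6)*I)*(C1 + z)^(1/3)/2)
 v(z) = log((-3^(1/3) + 3^(5/6)*I)*(C1 + z)^(1/3)/2)


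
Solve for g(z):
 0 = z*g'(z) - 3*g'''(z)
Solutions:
 g(z) = C1 + Integral(C2*airyai(3^(2/3)*z/3) + C3*airybi(3^(2/3)*z/3), z)


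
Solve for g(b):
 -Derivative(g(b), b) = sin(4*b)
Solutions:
 g(b) = C1 + cos(4*b)/4


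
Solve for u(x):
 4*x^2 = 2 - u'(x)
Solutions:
 u(x) = C1 - 4*x^3/3 + 2*x


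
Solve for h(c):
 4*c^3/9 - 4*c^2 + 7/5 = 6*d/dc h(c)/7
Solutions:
 h(c) = C1 + 7*c^4/54 - 14*c^3/9 + 49*c/30


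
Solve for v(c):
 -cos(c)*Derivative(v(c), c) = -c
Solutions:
 v(c) = C1 + Integral(c/cos(c), c)


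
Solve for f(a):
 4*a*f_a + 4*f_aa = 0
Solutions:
 f(a) = C1 + C2*erf(sqrt(2)*a/2)


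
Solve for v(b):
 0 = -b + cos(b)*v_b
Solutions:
 v(b) = C1 + Integral(b/cos(b), b)


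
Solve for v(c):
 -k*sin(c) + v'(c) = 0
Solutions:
 v(c) = C1 - k*cos(c)


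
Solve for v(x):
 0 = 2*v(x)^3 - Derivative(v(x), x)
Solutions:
 v(x) = -sqrt(2)*sqrt(-1/(C1 + 2*x))/2
 v(x) = sqrt(2)*sqrt(-1/(C1 + 2*x))/2


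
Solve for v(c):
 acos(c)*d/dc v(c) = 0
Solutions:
 v(c) = C1


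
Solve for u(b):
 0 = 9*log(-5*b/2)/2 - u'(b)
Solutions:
 u(b) = C1 + 9*b*log(-b)/2 + 9*b*(-1 - log(2) + log(5))/2


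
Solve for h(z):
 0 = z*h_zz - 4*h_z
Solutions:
 h(z) = C1 + C2*z^5
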